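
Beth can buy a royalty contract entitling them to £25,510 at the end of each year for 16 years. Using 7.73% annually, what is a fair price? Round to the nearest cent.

£229,749.08

PV = 25510 × [1 − (1+0.0773)^(−16)] / 0.0773 = 25510 × 9.006236 = 229,749.0796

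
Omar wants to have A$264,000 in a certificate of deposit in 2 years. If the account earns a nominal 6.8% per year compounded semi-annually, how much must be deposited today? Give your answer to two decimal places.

A$230,952.02

i = 0.068/2 = 0.034 per half-year; n = 2·2 = 4.
PV = FV·(1+i)^(−n) = 264,000 × 0.874818 = 230,952.0236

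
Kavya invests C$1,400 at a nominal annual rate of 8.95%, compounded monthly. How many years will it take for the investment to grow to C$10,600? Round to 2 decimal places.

Periodic rate i = 0.0895/12 = 0.00745833.
(1+i)^n = 10600/1400 = 7.57143, so n = ln 7.57143 / ln 1.00746 = 272.4364 months
= 272.4364/12 years

22.70 years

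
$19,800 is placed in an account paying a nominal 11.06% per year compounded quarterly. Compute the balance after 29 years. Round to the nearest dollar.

With 4 periods per year: i = 0.02765, n = 116.
FV = 19,800 × (1 + 0.02765)^116 = 468,502.0256

$468,502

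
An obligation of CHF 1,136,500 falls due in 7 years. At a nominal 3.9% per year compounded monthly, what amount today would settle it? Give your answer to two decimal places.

With 12 periods per year: i = 0.00325, n = 84.
PV = FV·(1+i)^(−n) = 1,136,500 × 0.761430 = 865,364.9361

CHF 865,364.94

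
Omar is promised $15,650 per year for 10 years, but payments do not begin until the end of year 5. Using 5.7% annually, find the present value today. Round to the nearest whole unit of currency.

Value one period before first payment (t=4): 15650 × [1 − (1+0.057)^(−10)] / 0.057 = 15650 × 7.465838 = 116,840.3704
Discount back 4 years: 116,840.3704 × (1+0.057)^(−4) = 116,840.3704 × 0.801125 = 93,603.6913

$93,604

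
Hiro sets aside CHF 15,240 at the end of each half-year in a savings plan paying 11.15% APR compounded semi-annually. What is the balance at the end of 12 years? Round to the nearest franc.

i = 0.1115/2 = 0.05575 per half-year; n = 12·2 = 24.
Accumulation factor s(24|0.05575) = 48.013766; FV = 15240 × 48.013766 = 731,729.7928

CHF 731,730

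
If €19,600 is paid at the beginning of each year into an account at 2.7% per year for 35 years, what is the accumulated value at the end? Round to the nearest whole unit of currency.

€1,148,685

Accumulation factor s(35|0.027) × (1+i) = 58.606364; FV = 19600 × 58.606364 = 1,148,684.7356
(annuity-due: payments at period start, so ×(1+i).)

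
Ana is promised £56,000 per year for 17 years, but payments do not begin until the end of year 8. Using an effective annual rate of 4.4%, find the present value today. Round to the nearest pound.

Value one period before first payment (t=7): 56000 × [1 − (1+0.044)^(−17)] / 0.044 = 56000 × 11.796802 = 660,620.9392
PV₀ = 660,620.9392 / (1+0.044)^7 = 660,620.9392 / 1.351772 = 488,707.3204

£488,707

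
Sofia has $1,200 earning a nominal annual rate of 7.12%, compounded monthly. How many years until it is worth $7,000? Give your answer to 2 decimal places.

24.84 years

Periodic rate i = 0.0712/12 = 0.00593333.
n = ln(7000/1200) / ln(1+0.00593333) = ln(5.83333) / 0.005916 = 298.1150 months
= 298.1150/12 years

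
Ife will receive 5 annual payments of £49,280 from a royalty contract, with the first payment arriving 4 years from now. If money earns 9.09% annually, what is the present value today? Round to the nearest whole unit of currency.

£147,304

Value one period before first payment (t=3): 49280 × [1 − (1+0.0909)^(−5)] / 0.0909 = 49280 × 3.880585 = 191,235.2323
Discount back 3 years: 191,235.2323 × (1+0.0909)^(−3) = 191,235.2323 × 0.770274 = 147,303.5056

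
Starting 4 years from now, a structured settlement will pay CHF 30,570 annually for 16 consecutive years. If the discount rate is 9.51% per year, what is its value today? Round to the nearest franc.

Value one period before first payment (t=3): 30570 × [1 − (1+0.0951)^(−16)] / 0.0951 = 30570 × 8.057376 = 246,313.9990
Discount back 3 years: 246,313.9990 × (1+0.0951)^(−3) = 246,313.9990 × 0.761445 = 187,554.6165

CHF 187,555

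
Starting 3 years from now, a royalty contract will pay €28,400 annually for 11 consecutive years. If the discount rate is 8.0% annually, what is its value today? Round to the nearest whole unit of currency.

€173,823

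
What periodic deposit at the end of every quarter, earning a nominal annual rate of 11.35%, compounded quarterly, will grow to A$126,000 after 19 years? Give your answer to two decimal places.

Periodic rate i = 0.1135/4 = 0.028375; n = 19 × 4 = 76 periods.
FV-annuity factor = 260.272290; PMT = 126000 / 260.272290 = 484.1084

A$484.11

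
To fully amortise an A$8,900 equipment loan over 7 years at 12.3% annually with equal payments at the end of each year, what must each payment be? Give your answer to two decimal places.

Annuity-PV factor = 4.520668; PMT = 8900 / 4.520668 = 1,968.7355

A$1,968.74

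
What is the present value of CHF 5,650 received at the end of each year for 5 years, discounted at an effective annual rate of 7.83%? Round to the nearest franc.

PV = PMT · [1 − (1+i)^(−n)] / i = 5650 · 4.010664 = 22,660.2503

CHF 22,660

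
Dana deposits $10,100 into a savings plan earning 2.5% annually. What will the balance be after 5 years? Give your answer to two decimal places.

FV = 10,100 × (1 + 0.025)^5 = 11,427.2230

$11,427.22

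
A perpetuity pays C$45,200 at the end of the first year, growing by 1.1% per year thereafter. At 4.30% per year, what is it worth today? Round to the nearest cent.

C$1,412,500.00

PV = PMT / (i − g) = 45200 / (0.043 − 0.011) = 45200 / 0.032000 = 1,412,500.0000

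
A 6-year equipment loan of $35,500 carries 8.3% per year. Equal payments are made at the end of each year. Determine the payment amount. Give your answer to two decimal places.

Annuity-PV factor = 4.581107; PMT = 35500 / 4.581107 = 7,749.2195

$7,749.22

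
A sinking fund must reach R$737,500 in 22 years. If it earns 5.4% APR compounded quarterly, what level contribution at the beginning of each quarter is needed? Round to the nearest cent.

Periodic rate i = 0.054/4 = 0.0135; n = 22 × 4 = 88 periods.
PMT = 737500 / ( [(1+0.0135)^88 − 1] / 0.0135 × (1+i) ) = 737500 / 169.257870 = 4,357.2568

R$4,357.26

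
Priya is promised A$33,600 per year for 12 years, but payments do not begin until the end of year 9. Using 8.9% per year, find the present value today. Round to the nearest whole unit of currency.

A$122,254

Value one period before first payment (t=8): 33600 × [1 − (1+0.089)^(−12)] / 0.089 = 33600 × 7.196940 = 241,817.1952
Discount back 8 years: 241,817.1952 × (1+0.089)^(−8) = 241,817.1952 × 0.505565 = 122,254.2995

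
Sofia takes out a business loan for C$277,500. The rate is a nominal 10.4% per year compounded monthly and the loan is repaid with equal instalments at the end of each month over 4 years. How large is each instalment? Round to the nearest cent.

C$7,091.54

i = 0.104/12 = 0.00866667 per month; n = 4·12 = 48.
Annuity-PV factor = 39.131113; PMT = 277500 / 39.131113 = 7,091.5438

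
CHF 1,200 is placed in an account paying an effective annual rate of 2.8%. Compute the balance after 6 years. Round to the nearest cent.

1,200 × (1+0.028)^6 = 1,200 × 1.180208 = 1,416.2500

CHF 1,416.25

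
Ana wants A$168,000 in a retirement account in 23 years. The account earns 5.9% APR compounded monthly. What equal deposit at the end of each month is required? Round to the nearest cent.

Periodic rate i = 0.059/12 = 0.00491667; n = 23 × 12 = 276 periods.
PMT = 168000 / ( [(1+0.00491667)^276 − 1] / 0.00491667 ) = 168000 / 584.059811 = 287.6418

A$287.64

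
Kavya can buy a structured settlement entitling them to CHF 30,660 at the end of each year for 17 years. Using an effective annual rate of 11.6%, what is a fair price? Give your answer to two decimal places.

CHF 223,400.97

Annuity factor a(17|0.116) = 7.286398; PV = 30660 × 7.286398 = 223,400.9690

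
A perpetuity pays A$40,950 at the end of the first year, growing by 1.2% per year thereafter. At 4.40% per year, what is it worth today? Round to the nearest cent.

A$1,279,687.50

PV = PMT / (i − g) = 40950 / (0.044 − 0.012) = 40950 / 0.032000 = 1,279,687.5000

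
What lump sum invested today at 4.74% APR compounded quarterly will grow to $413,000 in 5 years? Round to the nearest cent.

$326,307.71

With 4 periods per year: i = 0.01185, n = 20.
Discount factor = (1+0.01185)^(−20) = 0.790091; PV = 413,000 × 0.790091 = 326,307.7069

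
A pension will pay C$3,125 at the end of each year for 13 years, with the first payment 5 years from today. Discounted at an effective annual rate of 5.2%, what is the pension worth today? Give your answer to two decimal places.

Value one period before first payment (t=4): 3125 × [1 − (1+0.052)^(−13)] / 0.052 = 3125 × 9.281480 = 29,004.6263
Discount back 4 years: 29,004.6263 × (1+0.052)^(−4) = 29,004.6263 × 0.816464 = 23,681.2332

C$23,681.23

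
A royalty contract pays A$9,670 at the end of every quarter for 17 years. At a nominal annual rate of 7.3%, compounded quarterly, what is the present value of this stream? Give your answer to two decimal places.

A$374,958.84

Periodic rate i = 0.073/4 = 0.01825; n = 17 × 4 = 68 periods.
Annuity factor a(68|0.01825) = 38.775474; PV = 9670 × 38.775474 = 374,958.8363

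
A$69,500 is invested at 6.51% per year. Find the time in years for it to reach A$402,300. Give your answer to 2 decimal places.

n = ln(402300/69500) / ln(1+0.0651) = ln(5.78849) / 0.063069 = 27.8406 years

27.84 years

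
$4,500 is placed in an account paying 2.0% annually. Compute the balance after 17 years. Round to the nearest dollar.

FV = 4,500 × (1 + 0.02)^17 = 6,301.0864

$6,301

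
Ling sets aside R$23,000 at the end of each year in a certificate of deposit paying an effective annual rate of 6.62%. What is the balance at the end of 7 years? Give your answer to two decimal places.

R$196,745.49

FV = 23000 × [(1+0.0662)^7 − 1] / 0.0662 = 23000 × 8.554152 = 196,745.4918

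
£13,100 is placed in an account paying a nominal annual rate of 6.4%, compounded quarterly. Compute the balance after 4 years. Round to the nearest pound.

i = 0.064/4 = 0.016 per quarter; n = 4·4 = 16.
FV = PV·(1+i)^n = 13,100 × 1.289138 = 16,887.7046

£16,888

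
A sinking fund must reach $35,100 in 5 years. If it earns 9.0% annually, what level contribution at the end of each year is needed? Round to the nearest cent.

$5,864.95

PMT = 35100 / ( [(1+0.09)^5 − 1] / 0.09 ) = 35100 / 5.984711 = 5,864.9452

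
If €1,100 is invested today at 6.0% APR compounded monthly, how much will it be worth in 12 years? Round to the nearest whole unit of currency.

With 12 periods per year: i = 0.005, n = 144.
FV = 1,100 × (1 + 0.005)^144 = 2,255.8259

€2,256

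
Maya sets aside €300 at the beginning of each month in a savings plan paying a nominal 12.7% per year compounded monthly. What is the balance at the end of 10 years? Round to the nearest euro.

Periodic rate i = 0.127/12 = 0.0105833; n = 10 × 12 = 120 periods.
FV = PMT · [(1+i)^n − 1] / i × (1+i) = 300 · 242.269652 = 72,680.8955
(Beginning-of-period payments → annuity-due factor ×(1+i).)

€72,681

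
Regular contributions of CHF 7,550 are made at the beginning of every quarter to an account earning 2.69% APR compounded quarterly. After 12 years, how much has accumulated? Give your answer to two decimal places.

i = 0.0269/4 = 0.006725 per quarter; n = 12·4 = 48.
FV = PMT · [(1+i)^n − 1] / i × (1+i) = 7550 · 56.810378 = 428,918.3555
Payments are at the start of each period, so multiply by (1+i).

CHF 428,918.36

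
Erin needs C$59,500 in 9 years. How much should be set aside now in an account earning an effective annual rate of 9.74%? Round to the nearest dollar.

C$25,777

PV = 59,500 / (1 + 0.0974)^9 = 59,500 / 2.308259 = 25,776.9995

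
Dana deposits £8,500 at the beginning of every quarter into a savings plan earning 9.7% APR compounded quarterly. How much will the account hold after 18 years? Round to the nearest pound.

Periodic rate i = 0.097/4 = 0.02425; n = 18 × 4 = 72 periods.
Accumulation factor s(72|0.02425) × (1+i) = 194.858904; FV = 8500 × 194.858904 = 1,656,300.6825
(annuity-due: payments at period start, so ×(1+i).)

£1,656,301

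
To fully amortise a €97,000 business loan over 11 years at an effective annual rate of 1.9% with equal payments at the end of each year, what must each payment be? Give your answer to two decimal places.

Annuity-PV factor = 9.842753; PMT = 97000 / 9.842753 = 9,854.9668

€9,854.97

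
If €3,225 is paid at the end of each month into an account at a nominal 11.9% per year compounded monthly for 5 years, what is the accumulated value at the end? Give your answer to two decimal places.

Periodic rate i = 0.119/12 = 0.00991667; n = 5 × 12 = 60 periods.
Accumulation factor s(60|0.00991667) = 81.451261; FV = 3225 × 81.451261 = 262,680.3170

€262,680.32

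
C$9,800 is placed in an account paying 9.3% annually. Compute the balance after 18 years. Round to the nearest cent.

C$48,572.34

9,800 × (1+0.093)^18 = 9,800 × 4.956361 = 48,572.3360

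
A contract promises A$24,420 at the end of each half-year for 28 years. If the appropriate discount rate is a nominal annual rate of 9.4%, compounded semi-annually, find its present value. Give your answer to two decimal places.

A$479,888.81

i = 0.094/2 = 0.047 per half-year; n = 28·2 = 56.
PV = PMT · [1 − (1+i)^(−n)] / i = 24420 · 19.651466 = 479,888.8062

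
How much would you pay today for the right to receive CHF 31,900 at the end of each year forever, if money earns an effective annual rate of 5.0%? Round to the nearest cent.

CHF 638,000.00

PV = C/r = 31900/0.05 = 638,000.0000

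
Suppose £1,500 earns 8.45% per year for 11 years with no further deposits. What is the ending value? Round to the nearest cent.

£3,661.14

FV = PV·(1+i)^n = 1,500 × 2.440760 = 3,661.1404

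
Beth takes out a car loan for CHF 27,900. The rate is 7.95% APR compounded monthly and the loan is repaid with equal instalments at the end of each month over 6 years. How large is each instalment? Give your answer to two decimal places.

CHF 488.50

i = 0.0795/12 = 0.006625 per month; n = 6·12 = 72.
PMT = 27900 / ( [1 − (1+0.006625)^(−72)] / 0.006625 ) = 27900 / 57.114016 = 488.4966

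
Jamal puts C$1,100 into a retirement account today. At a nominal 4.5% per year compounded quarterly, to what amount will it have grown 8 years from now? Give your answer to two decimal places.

With 4 periods per year: i = 0.01125, n = 32.
1,100 × (1+0.01125)^32 = 1,100 × 1.430451 = 1,573.4965

C$1,573.50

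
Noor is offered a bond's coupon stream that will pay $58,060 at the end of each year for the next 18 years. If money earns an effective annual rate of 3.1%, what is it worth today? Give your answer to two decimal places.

$791,819.42

PV = 58060 × [1 − (1+0.031)^(−18)] / 0.031 = 58060 × 13.637951 = 791,819.4182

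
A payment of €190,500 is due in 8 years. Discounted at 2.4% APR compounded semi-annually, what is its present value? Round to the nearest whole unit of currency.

€157,401

Periodic rate i = 0.024/2 = 0.012; n = 8 × 2 = 16 periods.
PV = FV·(1+i)^(−n) = 190,500 × 0.826251 = 157,400.7437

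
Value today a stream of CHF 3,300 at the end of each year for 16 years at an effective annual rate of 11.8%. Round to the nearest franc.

CHF 23,272

PV = 3300 × [1 − (1+0.118)^(−16)] / 0.118 = 3300 × 7.052087 = 23,271.8856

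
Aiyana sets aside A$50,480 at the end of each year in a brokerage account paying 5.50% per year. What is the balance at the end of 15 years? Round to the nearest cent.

A$1,131,189.33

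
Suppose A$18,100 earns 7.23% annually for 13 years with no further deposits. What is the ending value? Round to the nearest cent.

A$44,852.90

18,100 × (1+0.0723)^13 = 18,100 × 2.478061 = 44,852.9026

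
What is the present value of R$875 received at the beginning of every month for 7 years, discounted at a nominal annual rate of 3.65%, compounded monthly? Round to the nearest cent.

R$64,972.09

i = 0.0365/12 = 0.00304167 per month; n = 7·12 = 84.
PV = 875 × [1 − (1+0.00304167)^(−84)] / 0.00304167 × (1+i) = 875 × 74.253813 = 64,972.0860
(Beginning-of-period payments → annuity-due factor ×(1+i).)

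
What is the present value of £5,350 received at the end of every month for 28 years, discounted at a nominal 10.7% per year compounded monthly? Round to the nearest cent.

i = 0.107/12 = 0.00891667 per month; n = 28·12 = 336.
PV = 5350 × [1 − (1+0.00891667)^(−336)] / 0.00891667 = 5350 × 106.468623 = 569,607.1328

£569,607.13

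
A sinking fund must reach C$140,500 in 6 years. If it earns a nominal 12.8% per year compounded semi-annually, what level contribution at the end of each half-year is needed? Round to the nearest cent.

i = 0.128/2 = 0.064 per half-year; n = 6·2 = 12.
PMT = 140500 / ( [(1+0.064)^12 − 1] / 0.064 ) = 140500 / 17.269218 = 8,135.8636

C$8,135.86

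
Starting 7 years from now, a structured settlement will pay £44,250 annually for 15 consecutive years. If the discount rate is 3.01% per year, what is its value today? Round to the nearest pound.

£441,827

PV at t=6 (ordinary 15-year annuity): 44250 × a(15|0.0301) = 44250 × 11.929305 = 527,871.7417
Discount back 6 years: 527,871.7417 × (1+0.0301)^(−6) = 527,871.7417 × 0.836997 = 441,826.8359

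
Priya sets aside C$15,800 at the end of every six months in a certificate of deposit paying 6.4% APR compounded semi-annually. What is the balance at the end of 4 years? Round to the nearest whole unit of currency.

C$141,500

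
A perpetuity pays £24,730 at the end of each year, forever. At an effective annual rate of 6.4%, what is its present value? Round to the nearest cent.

PV = PMT / i = 24730 / 0.064 = 386,406.2500

£386,406.25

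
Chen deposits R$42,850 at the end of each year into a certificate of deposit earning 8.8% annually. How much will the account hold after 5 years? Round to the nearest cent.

Accumulation factor s(5|0.088) = 5.960907; FV = 42850 × 5.960907 = 255,424.8791

R$255,424.88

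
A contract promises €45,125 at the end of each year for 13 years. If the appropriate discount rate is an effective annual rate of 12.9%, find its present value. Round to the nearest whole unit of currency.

€277,561

PV = PMT · [1 − (1+i)^(−n)] / i = 45125 · 6.150946 = 277,561.4570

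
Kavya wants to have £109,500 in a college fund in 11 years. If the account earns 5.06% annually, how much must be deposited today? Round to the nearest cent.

£63,621.33

PV = 109,500 / (1 + 0.0506)^11 = 109,500 / 1.721121 = 63,621.3321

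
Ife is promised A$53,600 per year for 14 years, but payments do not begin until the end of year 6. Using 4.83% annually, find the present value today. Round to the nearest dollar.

A$423,688

PV at t=5 (ordinary 14-year annuity): 53600 × a(14|0.0483) = 53600 × 10.007114 = 536,381.3229
PV₀ = 536,381.3229 / (1+0.0483)^5 = 536,381.3229 / 1.265983 = 423,687.5652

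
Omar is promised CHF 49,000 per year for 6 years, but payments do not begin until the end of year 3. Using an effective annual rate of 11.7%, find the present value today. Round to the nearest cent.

CHF 162,846.96

PV at t=2 (ordinary 6-year annuity): 49000 × a(6|0.117) = 49000 × 4.146579 = 203,182.3574
Discount back 2 years: 203,182.3574 × (1+0.117)^(−2) = 203,182.3574 × 0.801482 = 162,846.9574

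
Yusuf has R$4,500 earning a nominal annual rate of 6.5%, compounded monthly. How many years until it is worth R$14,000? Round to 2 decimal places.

17.51 years

Periodic rate i = 0.065/12 = 0.00541667.
n = ln(14000/4500) / ln(1+0.00541667) = ln(3.11111) / 0.005402 = 210.1017 months
= 210.1017/12 years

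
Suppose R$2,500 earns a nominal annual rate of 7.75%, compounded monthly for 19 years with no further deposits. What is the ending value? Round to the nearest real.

R$10,849

i = 0.0775/12 = 0.00645833 per month; n = 19·12 = 228.
FV = PV·(1+i)^n = 2,500 × 4.339527 = 10,848.8183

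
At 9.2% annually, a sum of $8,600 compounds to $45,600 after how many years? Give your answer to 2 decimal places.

(1+i)^n = 45600/8600 = 5.30233, so n = ln 5.30233 / ln 1.092 = 18.9539 years

18.95 years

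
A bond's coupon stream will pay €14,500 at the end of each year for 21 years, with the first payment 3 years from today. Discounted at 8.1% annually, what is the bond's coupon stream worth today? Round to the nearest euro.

PV at t=2 (ordinary 21-year annuity): 14500 × a(21|0.081) = 14500 × 9.940345 = 144,135.0012
PV₀ = 144,135.0012 / (1+0.081)^2 = 144,135.0012 / 1.168561 = 123,344.0113

€123,344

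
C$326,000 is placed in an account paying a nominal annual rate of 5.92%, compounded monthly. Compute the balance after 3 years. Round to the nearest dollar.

C$389,187

Periodic rate i = 0.0592/12 = 0.00493333; n = 3 × 12 = 36 periods.
326,000 × (1+0.00493333)^36 = 326,000 × 1.193826 = 389,187.3070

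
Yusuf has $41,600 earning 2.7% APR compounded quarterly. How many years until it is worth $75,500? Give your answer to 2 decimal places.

Periodic rate i = 0.027/4 = 0.00675.
(1+i)^n = 75500/41600 = 1.81490, so n = ln 1.81490 / ln 1.00675 = 88.5988 quarters
= 88.5988/4 years

22.15 years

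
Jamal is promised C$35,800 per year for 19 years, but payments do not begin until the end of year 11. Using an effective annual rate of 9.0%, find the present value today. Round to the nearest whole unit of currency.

C$135,346

Value one period before first payment (t=10): 35800 × [1 − (1+0.09)^(−19)] / 0.09 = 35800 × 8.950115 = 320,414.1091
Discount back 10 years: 320,414.1091 × (1+0.09)^(−10) = 320,414.1091 × 0.422411 = 135,346.3824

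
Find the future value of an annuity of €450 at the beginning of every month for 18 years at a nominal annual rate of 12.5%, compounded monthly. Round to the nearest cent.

Periodic rate i = 0.125/12 = 0.0104167; n = 18 × 12 = 216 periods.
FV = 450 × [(1+0.0104167)^216 − 1] / 0.0104167 × (1+i) = 450 × 812.661887 = 365,697.8493
Payments are at the start of each period, so multiply by (1+i).

€365,697.85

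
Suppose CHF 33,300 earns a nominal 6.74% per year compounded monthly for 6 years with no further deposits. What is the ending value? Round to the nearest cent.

With 12 periods per year: i = 0.00561667, n = 72.
33,300 × (1+0.00561667)^72 = 33,300 × 1.496709 = 49,840.4021

CHF 49,840.40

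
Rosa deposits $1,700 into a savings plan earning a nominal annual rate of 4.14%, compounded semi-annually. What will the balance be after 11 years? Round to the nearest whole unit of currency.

Periodic rate i = 0.0414/2 = 0.0207; n = 11 × 2 = 22 periods.
FV = PV·(1+i)^n = 1,700 × 1.569490 = 2,668.1328

$2,668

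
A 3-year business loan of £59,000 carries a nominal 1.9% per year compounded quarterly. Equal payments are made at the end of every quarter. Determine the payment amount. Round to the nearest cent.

With 4 periods per year: i = 0.00475, n = 12.
PMT = 59000 / ( [1 − (1+0.00475)^(−12)] / 0.00475 ) = 59000 / 11.637569 = 5,069.7875

£5,069.79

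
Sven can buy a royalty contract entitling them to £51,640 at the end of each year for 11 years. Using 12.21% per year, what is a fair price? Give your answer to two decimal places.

PV = PMT · [1 − (1+i)^(−n)] / i = 51640 · 5.883595 = 303,828.8357

£303,828.84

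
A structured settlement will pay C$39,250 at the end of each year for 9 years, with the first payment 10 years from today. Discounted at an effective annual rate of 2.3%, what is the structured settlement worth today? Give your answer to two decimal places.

Value one period before first payment (t=9): 39250 × [1 − (1+0.023)^(−9)] / 0.023 = 39250 × 8.046604 = 315,829.2099
Discount back 9 years: 315,829.2099 × (1+0.023)^(−9) = 315,829.2099 × 0.814928 = 257,378.0999

C$257,378.10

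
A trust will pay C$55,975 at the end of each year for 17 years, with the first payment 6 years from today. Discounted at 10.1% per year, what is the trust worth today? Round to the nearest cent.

C$275,824.89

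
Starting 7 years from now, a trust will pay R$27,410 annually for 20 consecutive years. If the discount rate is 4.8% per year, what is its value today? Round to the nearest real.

PV at t=6 (ordinary 20-year annuity): 27410 × a(20|0.048) = 27410 × 12.676284 = 347,456.9337
Discount back 6 years: 347,456.9337 × (1+0.048)^(−6) = 347,456.9337 × 0.754801 = 262,260.7428

R$262,261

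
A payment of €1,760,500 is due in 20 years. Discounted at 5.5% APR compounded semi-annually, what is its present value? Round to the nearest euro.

€594,789

Periodic rate i = 0.055/2 = 0.0275; n = 20 × 2 = 40 periods.
PV = 1,760,500 / (1 + 0.0275)^40 = 1,760,500 / 2.959874 = 594,788.8348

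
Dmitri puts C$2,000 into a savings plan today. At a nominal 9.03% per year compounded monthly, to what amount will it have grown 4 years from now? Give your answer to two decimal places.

C$2,866.22

With 12 periods per year: i = 0.007525, n = 48.
2,000 × (1+0.007525)^48 = 2,000 × 1.433111 = 2,866.2225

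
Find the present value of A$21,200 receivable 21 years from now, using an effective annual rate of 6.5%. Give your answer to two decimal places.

A$5,649.29

PV = FV·(1+i)^(−n) = 21,200 × 0.266476 = 5,649.2930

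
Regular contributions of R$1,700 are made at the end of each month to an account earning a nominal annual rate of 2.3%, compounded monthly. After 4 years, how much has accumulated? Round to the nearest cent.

R$85,385.78

i = 0.023/12 = 0.00191667 per month; n = 4·12 = 48.
FV = PMT · [(1+i)^n − 1] / i = 1700 · 50.226932 = 85,385.7848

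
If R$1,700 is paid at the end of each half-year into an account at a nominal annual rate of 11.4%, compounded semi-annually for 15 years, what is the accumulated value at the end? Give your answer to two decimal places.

i = 0.114/2 = 0.057 per half-year; n = 15·2 = 30.
Accumulation factor s(30|0.057) = 75.005787; FV = 1700 × 75.005787 = 127,509.8374

R$127,509.84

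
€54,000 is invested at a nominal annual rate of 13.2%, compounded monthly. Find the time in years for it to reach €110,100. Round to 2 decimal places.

5.43 years

Periodic rate i = 0.132/12 = 0.011.
n = ln(110100/54000) / ln(1+0.011) = ln(2.03889) / 0.010940 = 65.1196 months
= 65.1196/12 years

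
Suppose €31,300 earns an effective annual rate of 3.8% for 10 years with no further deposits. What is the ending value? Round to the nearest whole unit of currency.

€45,448

31,300 × (1+0.038)^10 = 31,300 × 1.452023 = 45,448.3240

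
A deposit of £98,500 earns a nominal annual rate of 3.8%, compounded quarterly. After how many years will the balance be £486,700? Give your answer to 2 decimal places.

Periodic rate i = 0.038/4 = 0.0095.
(1+i)^n = 486700/98500 = 4.94112, so n = ln 4.94112 / ln 1.0095 = 168.9650 quarters
= 168.9650/4 years

42.24 years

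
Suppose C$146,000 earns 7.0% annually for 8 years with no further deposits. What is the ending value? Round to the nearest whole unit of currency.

FV = 146,000 × (1 + 0.07)^8 = 250,855.1823

C$250,855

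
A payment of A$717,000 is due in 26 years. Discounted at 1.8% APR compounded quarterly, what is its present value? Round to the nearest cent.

A$449,495.43

Periodic rate i = 0.018/4 = 0.0045; n = 26 × 4 = 104 periods.
PV = 717,000 / (1 + 0.0045)^104 = 717,000 / 1.595122 = 449,495.4323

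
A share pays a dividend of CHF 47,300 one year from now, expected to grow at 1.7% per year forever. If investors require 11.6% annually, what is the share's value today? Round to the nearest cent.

PV = PMT / (i − g) = 47300 / (0.116 − 0.017) = 47300 / 0.099000 = 477,777.7778

CHF 477,777.78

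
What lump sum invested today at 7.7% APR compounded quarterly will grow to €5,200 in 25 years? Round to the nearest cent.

i = 0.077/4 = 0.01925 per quarter; n = 25·4 = 100.
PV = 5,200 / (1 + 0.01925)^100 = 5,200 / 6.730883 = 772.5584

€772.56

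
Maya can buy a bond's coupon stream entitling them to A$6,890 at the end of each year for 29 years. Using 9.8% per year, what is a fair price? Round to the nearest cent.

A$65,633.88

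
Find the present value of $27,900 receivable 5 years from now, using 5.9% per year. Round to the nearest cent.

Discount factor = (1+0.059)^(−5) = 0.750793; PV = 27,900 × 0.750793 = 20,947.1240

$20,947.12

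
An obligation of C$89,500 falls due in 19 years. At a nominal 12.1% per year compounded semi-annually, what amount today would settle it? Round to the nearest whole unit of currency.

C$9,603

i = 0.121/2 = 0.0605 per half-year; n = 19·2 = 38.
PV = 89,500 / (1 + 0.0605)^38 = 89,500 / 9.319778 = 9,603.2330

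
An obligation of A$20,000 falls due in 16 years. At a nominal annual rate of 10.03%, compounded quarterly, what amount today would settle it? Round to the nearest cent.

Periodic rate i = 0.1003/4 = 0.025075; n = 16 × 4 = 64 periods.
PV = FV·(1+i)^(−n) = 20,000 × 0.204946 = 4,098.9150

A$4,098.92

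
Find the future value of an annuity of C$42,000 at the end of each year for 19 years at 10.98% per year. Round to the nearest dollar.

Accumulation factor s(19|0.1098) = 56.817108; FV = 42000 × 56.817108 = 2,386,318.5544

C$2,386,319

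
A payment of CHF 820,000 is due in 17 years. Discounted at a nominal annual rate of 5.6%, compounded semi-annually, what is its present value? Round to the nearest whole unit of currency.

Periodic rate i = 0.056/2 = 0.028; n = 17 × 2 = 34 periods.
Discount factor = (1+0.028)^(−34) = 0.391052; PV = 820,000 × 0.391052 = 320,662.3374

CHF 320,662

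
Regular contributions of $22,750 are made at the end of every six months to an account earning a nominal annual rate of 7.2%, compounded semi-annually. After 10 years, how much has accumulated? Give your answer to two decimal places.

$650,014.18

i = 0.072/2 = 0.036 per half-year; n = 10·2 = 20.
FV = PMT · [(1+i)^n − 1] / i = 22750 · 28.572052 = 650,014.1799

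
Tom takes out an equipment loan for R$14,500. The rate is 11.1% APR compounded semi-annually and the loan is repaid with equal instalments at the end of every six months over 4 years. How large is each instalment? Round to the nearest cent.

R$2,293.61

With 2 periods per year: i = 0.0555, n = 8.
PMT = 14500 / ( [1 − (1+0.0555)^(−8)] / 0.0555 ) = 14500 / 6.321917 = 2,293.6081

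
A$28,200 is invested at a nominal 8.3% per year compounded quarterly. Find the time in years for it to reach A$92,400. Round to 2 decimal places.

14.45 years

Periodic rate i = 0.083/4 = 0.02075.
(1+i)^n = 92400/28200 = 3.27660, so n = ln 3.27660 / ln 1.02075 = 57.7868 quarters
= 57.7868/4 years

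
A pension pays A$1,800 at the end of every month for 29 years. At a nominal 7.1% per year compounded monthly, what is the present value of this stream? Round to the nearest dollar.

A$265,176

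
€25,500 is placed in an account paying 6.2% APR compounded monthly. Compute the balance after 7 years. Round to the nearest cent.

€39,313.23

i = 0.062/12 = 0.00516667 per month; n = 7·12 = 84.
FV = PV·(1+i)^n = 25,500 × 1.541695 = 39,313.2311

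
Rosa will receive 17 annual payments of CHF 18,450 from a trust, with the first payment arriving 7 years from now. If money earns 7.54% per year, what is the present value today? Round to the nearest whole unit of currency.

Value one period before first payment (t=6): 18450 × [1 − (1+0.0754)^(−17)] / 0.0754 = 18450 × 9.408365 = 173,584.3381
Discount back 6 years: 173,584.3381 × (1+0.0754)^(−6) = 173,584.3381 × 0.646517 = 112,225.1888

CHF 112,225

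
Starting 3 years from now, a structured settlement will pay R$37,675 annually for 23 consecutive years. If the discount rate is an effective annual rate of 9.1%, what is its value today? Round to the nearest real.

PV at t=2 (ordinary 23-year annuity): 37675 × a(23|0.091) = 37675 × 9.506529 = 358,158.4906
PV₀ = 358,158.4906 / (1+0.091)^2 = 358,158.4906 / 1.190281 = 300,902.4680

R$300,902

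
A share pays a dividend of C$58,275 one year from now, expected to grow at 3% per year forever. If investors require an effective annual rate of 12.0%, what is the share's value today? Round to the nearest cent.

PV = PMT / (i − g) = 58275 / (0.12 − 0.03) = 58275 / 0.090000 = 647,500.0000

C$647,500.00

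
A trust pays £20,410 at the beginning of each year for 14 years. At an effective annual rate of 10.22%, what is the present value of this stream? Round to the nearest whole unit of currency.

£163,752

Annuity factor a(14|0.1022) × (1+i) = 8.023116; PV = 20410 × 8.023116 = 163,751.8070
(Beginning-of-period payments → annuity-due factor ×(1+i).)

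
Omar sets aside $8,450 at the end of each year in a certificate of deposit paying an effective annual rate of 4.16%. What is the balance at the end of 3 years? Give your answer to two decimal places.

FV = 8450 × [(1+0.0416)^3 − 1] / 0.0416 = 8450 × 3.126531 = 26,419.1832

$26,419.18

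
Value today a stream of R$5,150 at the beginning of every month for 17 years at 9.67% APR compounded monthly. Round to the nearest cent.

R$518,933.88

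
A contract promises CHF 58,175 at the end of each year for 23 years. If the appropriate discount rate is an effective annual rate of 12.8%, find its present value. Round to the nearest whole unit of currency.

PV = PMT · [1 − (1+i)^(−n)] / i = 58175 · 7.323081 = 426,020.2429

CHF 426,020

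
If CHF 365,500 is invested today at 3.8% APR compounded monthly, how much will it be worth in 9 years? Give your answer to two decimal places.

Periodic rate i = 0.038/12 = 0.00316667; n = 9 × 12 = 108 periods.
365,500 × (1+0.00316667)^108 = 365,500 × 1.407000 = 514,258.4292

CHF 514,258.43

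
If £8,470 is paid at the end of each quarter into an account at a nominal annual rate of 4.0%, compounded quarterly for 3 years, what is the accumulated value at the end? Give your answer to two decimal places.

With 4 periods per year: i = 0.01, n = 12.
FV = PMT · [(1+i)^n − 1] / i = 8470 · 12.682503 = 107,420.8005

£107,420.80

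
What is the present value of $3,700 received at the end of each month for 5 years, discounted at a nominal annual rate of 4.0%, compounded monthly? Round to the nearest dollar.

$200,907

With 12 periods per year: i = 0.00333333, n = 60.
PV = PMT · [1 − (1+i)^(−n)] / i = 3700 · 54.299069 = 200,906.5549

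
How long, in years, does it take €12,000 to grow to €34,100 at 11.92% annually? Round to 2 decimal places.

9.27 years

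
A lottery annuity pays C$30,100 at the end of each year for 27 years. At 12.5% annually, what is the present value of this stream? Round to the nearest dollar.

PV = 30100 × [1 − (1+0.125)^(−27)] / 0.125 = 30100 × 7.667362 = 230,787.5957

C$230,788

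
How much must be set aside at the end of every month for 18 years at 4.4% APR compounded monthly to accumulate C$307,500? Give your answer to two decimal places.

C$935.99

Periodic rate i = 0.044/12 = 0.00366667; n = 18 × 12 = 216 periods.
FV-annuity factor = 328.530551; PMT = 307500 / 328.530551 = 935.9860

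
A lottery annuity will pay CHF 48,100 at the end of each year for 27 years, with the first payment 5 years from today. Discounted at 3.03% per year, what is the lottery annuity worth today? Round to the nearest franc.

CHF 779,538

PV at t=4 (ordinary 27-year annuity): 48100 × a(27|0.0303) = 48100 × 18.261943 = 878,399.4541
Discount back 4 years: 878,399.4541 × (1+0.0303)^(−4) = 878,399.4541 × 0.887453 = 779,537.9414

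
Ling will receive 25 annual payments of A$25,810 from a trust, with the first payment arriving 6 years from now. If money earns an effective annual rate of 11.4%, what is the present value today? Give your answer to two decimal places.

A$123,086.27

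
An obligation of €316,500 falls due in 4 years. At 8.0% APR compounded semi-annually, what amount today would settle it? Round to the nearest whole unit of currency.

€231,263

With 2 periods per year: i = 0.04, n = 8.
PV = FV·(1+i)^(−n) = 316,500 × 0.730690 = 231,263.4499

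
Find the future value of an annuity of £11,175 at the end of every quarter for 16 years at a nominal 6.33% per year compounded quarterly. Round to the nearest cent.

i = 0.0633/4 = 0.015825 per quarter; n = 16·4 = 64.
Accumulation factor s(64|0.015825) = 109.418738; FV = 11175 × 109.418738 = 1,222,754.3993

£1,222,754.40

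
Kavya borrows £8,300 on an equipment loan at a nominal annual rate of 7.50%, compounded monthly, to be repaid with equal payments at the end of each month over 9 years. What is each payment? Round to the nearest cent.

i = 0.075/12 = 0.00625 per month; n = 9·12 = 108.
Annuity-PV factor = 78.363665; PMT = 8300 / 78.363665 = 105.9164

£105.92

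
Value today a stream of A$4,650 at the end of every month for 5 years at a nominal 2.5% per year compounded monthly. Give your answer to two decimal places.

With 12 periods per year: i = 0.00208333, n = 60.
Annuity factor a(60|0.00208333) = 56.346404; PV = 4650 × 56.346404 = 262,010.7768

A$262,010.78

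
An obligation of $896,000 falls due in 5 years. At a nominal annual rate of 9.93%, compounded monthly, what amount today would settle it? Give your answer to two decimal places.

$546,472.19

Periodic rate i = 0.0993/12 = 0.008275; n = 5 × 12 = 60 periods.
PV = FV·(1+i)^(−n) = 896,000 × 0.609902 = 546,472.1900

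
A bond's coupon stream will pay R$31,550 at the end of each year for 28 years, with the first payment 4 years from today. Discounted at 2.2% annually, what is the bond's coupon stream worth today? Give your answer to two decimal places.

R$612,993.53

Value one period before first payment (t=3): 31550 × [1 − (1+0.022)^(−28)] / 0.022 = 31550 × 20.740022 = 654,347.7013
Discount back 3 years: 654,347.7013 × (1+0.022)^(−3) = 654,347.7013 × 0.936801 = 612,993.5342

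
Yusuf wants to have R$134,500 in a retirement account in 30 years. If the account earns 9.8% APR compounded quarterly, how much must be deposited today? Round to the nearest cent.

With 4 periods per year: i = 0.0245, n = 120.
Discount factor = (1+0.0245)^(−120) = 0.054773; PV = 134,500 × 0.054773 = 7,366.9336

R$7,366.93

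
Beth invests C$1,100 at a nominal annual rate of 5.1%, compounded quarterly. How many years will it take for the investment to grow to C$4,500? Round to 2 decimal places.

Periodic rate i = 0.051/4 = 0.01275.
(1+i)^n = 4500/1100 = 4.09091, so n = ln 4.09091 / ln 1.01275 = 111.1944 quarters
= 111.1944/4 years

27.80 years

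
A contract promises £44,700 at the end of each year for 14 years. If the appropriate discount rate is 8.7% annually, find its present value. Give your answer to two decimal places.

£353,993.88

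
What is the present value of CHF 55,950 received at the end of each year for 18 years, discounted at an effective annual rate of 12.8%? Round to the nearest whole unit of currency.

CHF 387,103

Annuity factor a(18|0.128) = 6.918729; PV = 55950 × 6.918729 = 387,102.8901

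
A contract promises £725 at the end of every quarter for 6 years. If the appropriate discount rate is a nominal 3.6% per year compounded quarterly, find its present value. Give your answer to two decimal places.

With 4 periods per year: i = 0.009, n = 24.
Annuity factor a(24|0.009) = 21.498424; PV = 725 × 21.498424 = 15,586.3573

£15,586.36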